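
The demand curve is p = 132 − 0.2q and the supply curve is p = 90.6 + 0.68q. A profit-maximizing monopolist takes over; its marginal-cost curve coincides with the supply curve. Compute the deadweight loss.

33.40

Competitive equilibrium: 132 − 0.2q = 90.6 + 0.68q → q* = 47.0455, p* = 122.5909.
Marginal revenue: MR = 132 − 0.4q. Set MR = MC: 132 − 0.4q = 90.6 + 0.68q → q_m = 38.3333.
Price p_m = 132 − 0.2·38.3333 = 124.3333; MC(q_m) = 90.6 + 0.68·38.3333 = 116.6666.
Competitive q* = 47.0455, so Δq = 8.7122; wedge = 124.3333 − 116.6666 = 7.6667.
Deadweight loss = ½ × 8.7122 × 7.6667 = 33.40.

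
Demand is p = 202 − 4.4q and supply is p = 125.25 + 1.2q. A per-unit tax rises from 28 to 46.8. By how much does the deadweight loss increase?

Competitive equilibrium: 202 − 4.4q = 125.25 + 1.2q → q* = 13.7054, p* = 141.6964.
For a per-unit tax t: Δq = t/5.6, so DWL = ½·t·(t/5.6) = t²/11.2.
At t = 28: DWL = 70. At t = 46.8: DWL = 195.557.
Increase = 195.557 − 70 = 125.56.

125.56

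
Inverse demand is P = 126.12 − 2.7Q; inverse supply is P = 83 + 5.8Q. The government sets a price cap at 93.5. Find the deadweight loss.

45.24

Competitive equilibrium: 126.12 − 2.7Q = 83 + 5.8Q → Q* = 5.0729, P* = 112.4231.
At the ceiling P = 93.5, quantity supplied = (93.5 − 83)/5.8 = 1.8103.
Willingness to pay at Q' = 1.8103: 126.12 − 2.7·1.8103 = 121.2322.
ΔQ = 5.0729 − 1.8103 = 3.2626; wedge = 121.2322 − 93.5 = 27.7322.
Deadweight loss = ½ × 3.2626 × 27.7322 = 45.24.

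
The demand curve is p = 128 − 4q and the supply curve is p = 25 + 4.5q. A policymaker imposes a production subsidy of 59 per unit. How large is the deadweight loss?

Competitive equilibrium: 128 − 4q = 25 + 4.5q → q* = 12.11765, p* = 79.52941.
The subsidy lowers effective supply by 59: p = 4.5q − 34.
New quantity: 128 − 4q = 4.5q − 34 → q' = 19.05882.
Overproduction Δq = 19.05882 − 12.11765 = 6.94117; wedge = subsidy = 59.
The triangle = ½ × 6.94117 × 59 = 204.76.

204.76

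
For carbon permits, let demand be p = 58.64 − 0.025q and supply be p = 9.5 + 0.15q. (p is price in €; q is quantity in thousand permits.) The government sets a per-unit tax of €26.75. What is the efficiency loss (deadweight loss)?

€2044.46 thousand

Competitive equilibrium: 58.64 − 0.025q = 9.5 + 0.15q → q* = 280.8, p* = 51.62.
With the tax, the buyer price exceeds the seller price by 26.75: (58.64 − 0.025q) − (9.5 + 0.15q) = 26.75 → q' = 127.9429.
Δq = 280.8 − 127.9429 = 152.8571; the wedge equals the tax, 26.75.
DWL = ½ × 152.8571 × 26.75 = €2044.46 thousand.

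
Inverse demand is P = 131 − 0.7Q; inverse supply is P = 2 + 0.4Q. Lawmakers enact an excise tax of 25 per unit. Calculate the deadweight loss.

Competitive equilibrium: 131 − 0.7Q = 2 + 0.4Q → Q* = 117.2727, P* = 48.9091.
With the tax, the buyer price exceeds the seller price by 25: (131 − 0.7Q) − (2 + 0.4Q) = 25 → Q' = 94.5455.
ΔQ = 117.2727 − 94.5455 = 22.7272; the wedge equals the tax, 25.
Welfare loss = ½ × 22.7272 × 25 = 284.09.

284.09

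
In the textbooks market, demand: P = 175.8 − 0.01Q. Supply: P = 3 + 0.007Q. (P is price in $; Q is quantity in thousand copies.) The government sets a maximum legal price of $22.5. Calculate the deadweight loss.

$462820.89 thousand

Competitive equilibrium: 175.8 − 0.01Q = 3 + 0.007Q → Q* = 10164.705882, P* = 74.152941.
At the ceiling P = 22.5, quantity supplied = (22.5 − 3)/0.007 = 2785.714286.
Willingness to pay at Q' = 2785.714286: 175.8 − 0.01·2785.714286 = 147.942857.
ΔQ = 10164.705882 − 2785.714286 = 7378.991596; wedge = 147.942857 − 22.5 = 125.442857.
The triangle = ½ × 7378.991596 × 125.442857 = $462820.89 thousand.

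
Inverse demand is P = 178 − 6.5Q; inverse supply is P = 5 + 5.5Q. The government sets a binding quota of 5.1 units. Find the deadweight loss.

520.80

Competitive equilibrium: 178 − 6.5Q = 5 + 5.5Q → Q* = 14.4167, P* = 84.2917.
At Q = 5.1: demand price = 178 − 6.5·5.1 = 144.85; supply price = 5 + 5.5·5.1 = 33.05.
ΔQ = 14.4167 − 5.1 = 9.3167; wedge = 144.85 − 33.05 = 111.8.
Deadweight loss = ½ × 9.3167 × 111.8 = 520.80.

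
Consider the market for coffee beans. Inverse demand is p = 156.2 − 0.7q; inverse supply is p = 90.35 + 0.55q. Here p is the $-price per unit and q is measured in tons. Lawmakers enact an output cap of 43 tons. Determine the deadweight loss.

Competitive equilibrium: 156.2 − 0.7q = 90.35 + 0.55q → q* = 52.68, p* = 119.324.
At q = 43: demand price = 156.2 − 0.7·43 = 126.1; supply price = 90.35 + 0.55·43 = 114.
Δq = 52.68 − 43 = 9.68; wedge = 126.1 − 114 = 12.1.
Welfare loss = ½ × 9.68 × 12.1 = $58.564.

$58.564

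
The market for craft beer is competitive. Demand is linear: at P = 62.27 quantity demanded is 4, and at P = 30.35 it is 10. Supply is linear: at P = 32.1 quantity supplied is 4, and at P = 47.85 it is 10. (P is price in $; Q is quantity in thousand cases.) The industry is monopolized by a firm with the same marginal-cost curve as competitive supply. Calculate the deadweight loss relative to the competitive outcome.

Demand slope = (30.35 − 62.27)/(10 − 4) = −5.32, so P = 83.55 − 5.32Q.
Supply slope = (47.85 − 32.1)/(10 − 4) = 2.625, so P = 21.6 + 2.625Q.
Competitive equilibrium: 83.55 − 5.32Q = 21.6 + 2.625Q → Q* = 7.7974, P* = 42.0681.
Marginal revenue: MR = 83.55 − 10.64Q. Set MR = MC: 83.55 − 10.64Q = 21.6 + 2.625Q → Q_m = 4.6702.
Price P_m = 83.55 − 5.32·4.6702 = 58.7045; MC(Q_m) = 21.6 + 2.625·4.6702 = 33.8593.
Competitive Q* = 7.7974, so ΔQ = 3.1272; wedge = 58.7045 − 33.8593 = 24.8452.
The triangle = ½ × 3.1272 × 24.8452 = $38.85 thousand.

$38.85 thousand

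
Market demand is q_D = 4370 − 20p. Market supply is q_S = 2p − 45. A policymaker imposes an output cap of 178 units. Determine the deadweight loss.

In inverse form: demand p = 218.5 − 0.05q, supply p = 22.5 + 0.5q.
Competitive equilibrium: 218.5 − 0.05q = 22.5 + 0.5q → q* = 356.36364, p* = 200.68182.
At q = 178: demand price = 218.5 − 0.05·178 = 209.6; supply price = 22.5 + 0.5·178 = 111.5.
Δq = 356.36364 − 178 = 178.36364; wedge = 209.6 − 111.5 = 98.1.
Deadweight loss = ½ × 178.36364 × 98.1 = 8748.74.

8748.74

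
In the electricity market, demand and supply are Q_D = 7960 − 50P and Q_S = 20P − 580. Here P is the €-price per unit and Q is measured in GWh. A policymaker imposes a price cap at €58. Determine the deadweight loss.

€57344

In inverse form: demand P = 159.2 − 0.02Q, supply P = 29 + 0.05Q.
Competitive equilibrium: 159.2 − 0.02Q = 29 + 0.05Q → Q* = 1860, P* = 122.
At the ceiling P = 58, quantity supplied = (58 − 29)/0.05 = 580.
Willingness to pay at Q' = 580: 159.2 − 0.02·580 = 147.6.
ΔQ = 1860 − 580 = 1280; wedge = 147.6 − 58 = 89.6.
The triangle = ½ × 1280 × 89.6 = €57344.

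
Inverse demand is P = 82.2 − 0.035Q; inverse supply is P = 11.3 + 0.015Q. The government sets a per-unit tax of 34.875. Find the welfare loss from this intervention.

12162.66

Competitive equilibrium: 82.2 − 0.035Q = 11.3 + 0.015Q → Q* = 1418, P* = 32.57.
With the tax, the buyer price exceeds the seller price by 34.875: (82.2 − 0.035Q) − (11.3 + 0.015Q) = 34.875 → Q' = 720.5.
ΔQ = 1418 − 720.5 = 697.5; the wedge equals the tax, 34.875.
Welfare loss = ½ × 697.5 × 34.875 = 12162.66.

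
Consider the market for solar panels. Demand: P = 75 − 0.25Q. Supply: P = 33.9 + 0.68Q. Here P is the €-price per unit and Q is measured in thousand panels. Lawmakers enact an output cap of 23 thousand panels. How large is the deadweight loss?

Competitive equilibrium: 75 − 0.25Q = 33.9 + 0.68Q → Q* = 44.1935, P* = 63.9516.
At Q = 23: demand price = 75 − 0.25·23 = 69.25; supply price = 33.9 + 0.68·23 = 49.54.
ΔQ = 44.1935 − 23 = 21.1935; wedge = 69.25 − 49.54 = 19.71.
Welfare loss = ½ × 21.1935 × 19.71 = €208.86 thousand.

€208.86 thousand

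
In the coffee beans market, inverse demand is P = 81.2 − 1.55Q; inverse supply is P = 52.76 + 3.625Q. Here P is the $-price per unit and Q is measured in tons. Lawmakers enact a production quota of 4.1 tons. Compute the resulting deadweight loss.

Competitive equilibrium: 81.2 − 1.55Q = 52.76 + 3.625Q → Q* = 5.4957, P* = 72.6817.
At Q = 4.1: demand price = 81.2 − 1.55·4.1 = 74.845; supply price = 52.76 + 3.625·4.1 = 67.6225.
ΔQ = 5.4957 − 4.1 = 1.3957; wedge = 74.845 − 67.6225 = 7.2225.
The triangle = ½ × 1.3957 × 7.2225 = $5.04.

$5.04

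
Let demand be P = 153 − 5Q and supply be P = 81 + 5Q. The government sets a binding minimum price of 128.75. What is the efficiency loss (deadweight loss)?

27.61

Competitive equilibrium: 153 − 5Q = 81 + 5Q → Q* = 7.2, P* = 117.
At the floor P = 128.75, quantity demanded = (153 − 128.75)/5 = 4.85.
Sellers' marginal cost at Q' = 4.85: 81 + 5·4.85 = 105.25.
ΔQ = 7.2 − 4.85 = 2.35; wedge = 128.75 − 105.25 = 23.5.
Welfare loss = ½ × 2.35 × 23.5 = 27.61.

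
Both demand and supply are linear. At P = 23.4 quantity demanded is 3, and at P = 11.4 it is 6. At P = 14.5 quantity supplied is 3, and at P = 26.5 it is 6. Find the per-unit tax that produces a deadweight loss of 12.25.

14

Demand slope = (11.4 − 23.4)/(6 − 3) = −4, so P = 35.4 − 4Q.
Supply slope = (26.5 − 14.5)/(6 − 3) = 4, so P = 2.5 + 4Q.
Competitive equilibrium: 35.4 − 4Q = 2.5 + 4Q → Q* = 4.1125, P* = 18.95.
A tax t gives ΔQ = t/8 and wedge t, so DWL = t²/16.
t²/16 = 12.25 → t² = 196 → t = 14.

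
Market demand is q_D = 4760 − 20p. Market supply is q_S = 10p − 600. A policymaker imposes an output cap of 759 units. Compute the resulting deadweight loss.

In inverse form: demand p = 238 − 0.05q, supply p = 60 + 0.1q.
Competitive equilibrium: 238 − 0.05q = 60 + 0.1q → q* = 1186.6667, p* = 178.6667.
At q = 759: demand price = 238 − 0.05·759 = 200.05; supply price = 60 + 0.1·759 = 135.9.
Δq = 1186.6667 − 759 = 427.6667; wedge = 200.05 − 135.9 = 64.15.
Deadweight loss = ½ × 427.6667 × 64.15 = 13717.41.

13717.41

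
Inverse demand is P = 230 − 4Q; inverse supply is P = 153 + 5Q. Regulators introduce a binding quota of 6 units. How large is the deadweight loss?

Competitive equilibrium: 230 − 4Q = 153 + 5Q → Q* = 8.5556, P* = 195.7778.
At Q = 6: demand price = 230 − 4·6 = 206; supply price = 153 + 5·6 = 183.
ΔQ = 8.5556 − 6 = 2.5556; wedge = 206 − 183 = 23.
The triangle = ½ × 2.5556 × 23 = 29.39.

29.39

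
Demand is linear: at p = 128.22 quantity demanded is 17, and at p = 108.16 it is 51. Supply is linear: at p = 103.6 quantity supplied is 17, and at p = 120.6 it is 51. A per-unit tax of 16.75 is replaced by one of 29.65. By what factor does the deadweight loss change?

Demand slope = (108.16 − 128.22)/(51 − 17) = −0.59, so p = 138.25 − 0.59q.
Supply slope = (120.6 − 103.6)/(51 − 17) = 0.5, so p = 95.1 + 0.5q.
Competitive equilibrium: 138.25 − 0.59q = 95.1 + 0.5q → q* = 39.5872, p* = 114.8936.
For a per-unit tax t: Δq = t/1.09, so DWL = ½·t·(t/1.09) = t²/2.18.
At t = 16.75: DWL = 128.698. At t = 29.65: DWL = 403.267.
Ratio = (29.65/16.75)² = 3.133.

3.133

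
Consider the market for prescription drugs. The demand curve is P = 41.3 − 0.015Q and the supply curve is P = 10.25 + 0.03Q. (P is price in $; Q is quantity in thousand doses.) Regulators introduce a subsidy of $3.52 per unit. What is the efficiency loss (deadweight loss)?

Competitive equilibrium: 41.3 − 0.015Q = 10.25 + 0.03Q → Q* = 690, P* = 30.95.
The subsidy lowers effective supply by 3.52: P = 6.73 + 0.03Q.
New quantity: 41.3 − 0.015Q = 6.73 + 0.03Q → Q' = 768.2222.
Overproduction ΔQ = 768.2222 − 690 = 78.2222; wedge = subsidy = 3.52.
The triangle = ½ × 78.2222 × 3.52 = $137.67 thousand.

$137.67 thousand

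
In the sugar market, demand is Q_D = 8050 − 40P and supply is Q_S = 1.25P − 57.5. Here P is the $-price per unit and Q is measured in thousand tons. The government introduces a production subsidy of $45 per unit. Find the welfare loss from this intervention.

$1227.27 thousand

In inverse form: demand P = 201.25 − 0.025Q, supply P = 46 + 0.8Q.
Competitive equilibrium: 201.25 − 0.025Q = 46 + 0.8Q → Q* = 188.1818, P* = 196.5455.
The subsidy lowers effective supply by 45: P = 1 + 0.8Q.
New quantity: 201.25 − 0.025Q = 1 + 0.8Q → Q' = 242.7273.
Overproduction ΔQ = 242.7273 − 188.1818 = 54.5455; wedge = subsidy = 45.
The triangle = ½ × 54.5455 × 45 = $1227.27 thousand.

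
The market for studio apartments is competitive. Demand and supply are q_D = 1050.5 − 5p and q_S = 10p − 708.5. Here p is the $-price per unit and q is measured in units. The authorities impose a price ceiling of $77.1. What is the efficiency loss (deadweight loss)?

$24200.42

In inverse form: demand p = 210.1 − 0.2q, supply p = 70.85 + 0.1q.
Competitive equilibrium: 210.1 − 0.2q = 70.85 + 0.1q → q* = 464.1667, p* = 117.2667.
At the ceiling p = 77.1, quantity supplied = (77.1 − 70.85)/0.1 = 62.5.
Willingness to pay at q' = 62.5: 210.1 − 0.2·62.5 = 197.6.
Δq = 464.1667 − 62.5 = 401.6667; wedge = 197.6 − 77.1 = 120.5.
Deadweight loss = ½ × 401.6667 × 120.5 = $24200.42.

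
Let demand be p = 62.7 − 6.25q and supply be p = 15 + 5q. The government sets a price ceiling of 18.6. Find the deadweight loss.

Competitive equilibrium: 62.7 − 6.25q = 15 + 5q → q* = 4.24, p* = 36.2.
At the ceiling p = 18.6, quantity supplied = (18.6 − 15)/5 = 0.72.
Willingness to pay at q' = 0.72: 62.7 − 6.25·0.72 = 58.2.
Δq = 4.24 − 0.72 = 3.52; wedge = 58.2 − 18.6 = 39.6.
DWL = ½ × 3.52 × 39.6 = 69.696.

69.696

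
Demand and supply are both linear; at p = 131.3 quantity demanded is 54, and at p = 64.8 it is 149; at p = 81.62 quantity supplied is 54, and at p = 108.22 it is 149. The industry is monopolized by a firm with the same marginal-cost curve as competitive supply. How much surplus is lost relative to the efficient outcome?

932.43

Demand slope = (64.8 − 131.3)/(149 − 54) = −0.7, so p = 169.1 − 0.7q.
Supply slope = (108.22 − 81.62)/(149 − 54) = 0.28, so p = 66.5 + 0.28q.
Competitive equilibrium: 169.1 − 0.7q = 66.5 + 0.28q → q* = 104.6939, p* = 95.8143.
Marginal revenue: MR = 169.1 − 1.4q. Set MR = MC: 169.1 − 1.4q = 66.5 + 0.28q → q_m = 61.0714.
Price p_m = 169.1 − 0.7·61.0714 = 126.35; MC(q_m) = 66.5 + 0.28·61.0714 = 83.6.
Competitive q* = 104.6939, so Δq = 43.6225; wedge = 126.35 − 83.6 = 42.75.
Deadweight loss = ½ × 43.6225 × 42.75 = 932.43.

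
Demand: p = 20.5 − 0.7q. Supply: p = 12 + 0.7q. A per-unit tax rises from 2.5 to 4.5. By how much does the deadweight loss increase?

5

Competitive equilibrium: 20.5 − 0.7q = 12 + 0.7q → q* = 6.0714, p* = 16.25.
For a per-unit tax t: Δq = t/1.4, so DWL = ½·t·(t/1.4) = t²/2.8.
At t = 2.5: DWL = 2.232. At t = 4.5: DWL = 7.232.
Increase = 7.232 − 2.232 = 5.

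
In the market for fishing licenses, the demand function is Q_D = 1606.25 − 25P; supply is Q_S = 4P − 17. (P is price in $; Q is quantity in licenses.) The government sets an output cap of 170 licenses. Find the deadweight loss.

$197.40

In inverse form: demand P = 64.25 − 0.04Q, supply P = 4.25 + 0.25Q.
Competitive equilibrium: 64.25 − 0.04Q = 4.25 + 0.25Q → Q* = 206.8966, P* = 55.9741.
At Q = 170: demand price = 64.25 − 0.04·170 = 57.45; supply price = 4.25 + 0.25·170 = 46.75.
ΔQ = 206.8966 − 170 = 36.8966; wedge = 57.45 − 46.75 = 10.7.
Deadweight loss = ½ × 36.8966 × 10.7 = $197.40.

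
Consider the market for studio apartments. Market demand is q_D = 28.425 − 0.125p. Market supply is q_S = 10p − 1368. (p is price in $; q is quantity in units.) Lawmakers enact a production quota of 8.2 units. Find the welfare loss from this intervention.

$36.09

In inverse form: demand p = 227.4 − 8q, supply p = 136.8 + 0.1q.
Competitive equilibrium: 227.4 − 8q = 136.8 + 0.1q → q* = 11.1852, p* = 137.9185.
At q = 8.2: demand price = 227.4 − 8·8.2 = 161.8; supply price = 136.8 + 0.1·8.2 = 137.62.
Δq = 11.1852 − 8.2 = 2.9852; wedge = 161.8 − 137.62 = 24.18.
Deadweight loss = ½ × 2.9852 × 24.18 = $36.09.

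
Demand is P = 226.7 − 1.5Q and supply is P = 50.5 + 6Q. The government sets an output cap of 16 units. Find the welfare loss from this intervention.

Competitive equilibrium: 226.7 − 1.5Q = 50.5 + 6Q → Q* = 23.4933, P* = 191.46.
At Q = 16: demand price = 226.7 − 1.5·16 = 202.7; supply price = 50.5 + 6·16 = 146.5.
ΔQ = 23.4933 − 16 = 7.4933; wedge = 202.7 − 146.5 = 56.2.
DWL = ½ × 7.4933 × 56.2 = 210.56.

210.56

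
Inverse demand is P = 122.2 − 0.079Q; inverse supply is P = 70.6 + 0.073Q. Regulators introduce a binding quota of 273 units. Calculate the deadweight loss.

Competitive equilibrium: 122.2 − 0.079Q = 70.6 + 0.073Q → Q* = 339.4737, P* = 95.3816.
At Q = 273: demand price = 122.2 − 0.079·273 = 100.633; supply price = 70.6 + 0.073·273 = 90.529.
ΔQ = 339.4737 − 273 = 66.4737; wedge = 100.633 − 90.529 = 10.104.
Welfare loss = ½ × 66.4737 × 10.104 = 335.83.

335.83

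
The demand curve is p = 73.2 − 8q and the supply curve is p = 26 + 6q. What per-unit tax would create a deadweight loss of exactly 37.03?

32.2

Competitive equilibrium: 73.2 − 8q = 26 + 6q → q* = 3.3714, p* = 46.2286.
A tax t gives Δq = t/14 and wedge t, so DWL = t²/28.
t²/28 = 37.03 → t² = 1036.84 → t = 32.2.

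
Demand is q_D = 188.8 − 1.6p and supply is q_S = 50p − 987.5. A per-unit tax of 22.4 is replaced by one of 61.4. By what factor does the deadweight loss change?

In inverse form: demand p = 118 − 0.625q, supply p = 19.75 + 0.02q.
Competitive equilibrium: 118 − 0.625q = 19.75 + 0.02q → q* = 152.3256, p* = 22.7965.
For a per-unit tax t: Δq = t/0.645, so DWL = ½·t·(t/0.645) = t²/1.29.
At t = 22.4: DWL = 388.961. At t = 61.4: DWL = 2922.450.
Ratio = (61.4/22.4)² = 7.513.

7.513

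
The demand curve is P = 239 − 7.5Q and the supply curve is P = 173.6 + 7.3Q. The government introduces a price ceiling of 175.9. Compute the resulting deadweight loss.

Competitive equilibrium: 239 − 7.5Q = 173.6 + 7.3Q → Q* = 4.4189, P* = 205.8581.
At the ceiling P = 175.9, quantity supplied = (175.9 − 173.6)/7.3 = 0.3151.
Willingness to pay at Q' = 0.3151: 239 − 7.5·0.3151 = 236.6368.
ΔQ = 4.4189 − 0.3151 = 4.1038; wedge = 236.6368 − 175.9 = 60.7368.
DWL = ½ × 4.1038 × 60.7368 = 124.63.

124.63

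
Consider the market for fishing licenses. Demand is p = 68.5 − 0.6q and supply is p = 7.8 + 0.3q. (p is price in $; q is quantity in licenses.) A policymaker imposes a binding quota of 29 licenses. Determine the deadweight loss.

Competitive equilibrium: 68.5 − 0.6q = 7.8 + 0.3q → q* = 67.4444, p* = 28.0333.
At q = 29: demand price = 68.5 − 0.6·29 = 51.1; supply price = 7.8 + 0.3·29 = 16.5.
Δq = 67.4444 − 29 = 38.4444; wedge = 51.1 − 16.5 = 34.6.
Welfare loss = ½ × 38.4444 × 34.6 = $665.09.

$665.09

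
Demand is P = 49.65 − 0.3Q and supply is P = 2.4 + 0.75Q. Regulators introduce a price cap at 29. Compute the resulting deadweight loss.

Competitive equilibrium: 49.65 − 0.3Q = 2.4 + 0.75Q → Q* = 45, P* = 36.15.
At the ceiling P = 29, quantity supplied = (29 − 2.4)/0.75 = 35.4667.
Willingness to pay at Q' = 35.4667: 49.65 − 0.3·35.4667 = 39.01.
ΔQ = 45 − 35.4667 = 9.5333; wedge = 39.01 − 29 = 10.01.
DWL = ½ × 9.5333 × 10.01 = 47.71.

47.71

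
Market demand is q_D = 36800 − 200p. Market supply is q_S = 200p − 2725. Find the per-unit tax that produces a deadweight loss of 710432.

119.2

In inverse form: demand p = 184 − 0.005q, supply p = 13.625 + 0.005q.
Competitive equilibrium: 184 − 0.005q = 13.625 + 0.005q → q* = 17037.5, p* = 98.8125.
A tax t gives Δq = t/0.01 and wedge t, so DWL = t²/0.02.
t²/0.02 = 710432 → t² = 14208.64 → t = 119.2.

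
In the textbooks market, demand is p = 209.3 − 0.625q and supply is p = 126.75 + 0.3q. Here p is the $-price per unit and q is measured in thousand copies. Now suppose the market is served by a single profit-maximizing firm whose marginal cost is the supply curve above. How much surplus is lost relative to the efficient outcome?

Competitive equilibrium: 209.3 − 0.625q = 126.75 + 0.3q → q* = 89.2432, p* = 153.523.
Marginal revenue: MR = 209.3 − 1.25q. Set MR = MC: 209.3 − 1.25q = 126.75 + 0.3q → q_m = 53.2581.
Price p_m = 209.3 − 0.625·53.2581 = 176.0137; MC(q_m) = 126.75 + 0.3·53.2581 = 142.7274.
Competitive q* = 89.2432, so Δq = 35.9851; wedge = 176.0137 − 142.7274 = 33.2863.
Welfare loss = ½ × 35.9851 × 33.2863 = $598.91 thousand.

$598.91 thousand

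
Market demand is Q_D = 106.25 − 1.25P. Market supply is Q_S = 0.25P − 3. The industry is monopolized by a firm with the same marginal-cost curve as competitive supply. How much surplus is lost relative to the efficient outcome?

In inverse form: demand P = 85 − 0.8Q, supply P = 12 + 4Q.
Competitive equilibrium: 85 − 0.8Q = 12 + 4Q → Q* = 15.2083, P* = 72.8333.
Marginal revenue: MR = 85 − 1.6Q. Set MR = MC: 85 − 1.6Q = 12 + 4Q → Q_m = 13.0357.
Price P_m = 85 − 0.8·13.0357 = 74.5714; MC(Q_m) = 12 + 4·13.0357 = 64.1428.
Competitive Q* = 15.2083, so ΔQ = 2.1726; wedge = 74.5714 − 64.1428 = 10.4286.
The triangle = ½ × 2.1726 × 10.4286 = 11.33.

11.33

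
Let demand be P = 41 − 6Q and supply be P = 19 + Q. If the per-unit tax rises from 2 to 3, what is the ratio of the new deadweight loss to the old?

Competitive equilibrium: 41 − 6Q = 19 + Q → Q* = 3.1429, P* = 22.1429.
For a per-unit tax t: ΔQ = t/7, so DWL = ½·t·(t/7) = t²/14.
At t = 2: DWL = 0.286. At t = 3: DWL = 0.643.
Ratio = (3/2)² = 2.25.

2.25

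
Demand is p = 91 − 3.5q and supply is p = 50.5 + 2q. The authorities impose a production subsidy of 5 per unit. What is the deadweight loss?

2.27

Competitive equilibrium: 91 − 3.5q = 50.5 + 2q → q* = 7.3636, p* = 65.2273.
The subsidy lowers effective supply by 5: p = 45.5 + 2q.
New quantity: 91 − 3.5q = 45.5 + 2q → q' = 8.2727.
Overproduction Δq = 8.2727 − 7.3636 = 0.9091; wedge = subsidy = 5.
Welfare loss = ½ × 0.9091 × 5 = 2.27.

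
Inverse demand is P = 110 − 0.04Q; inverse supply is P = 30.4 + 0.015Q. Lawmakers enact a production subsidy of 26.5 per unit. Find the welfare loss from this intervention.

Competitive equilibrium: 110 − 0.04Q = 30.4 + 0.015Q → Q* = 1447.2727, P* = 52.1091.
The subsidy lowers effective supply by 26.5: P = 3.9 + 0.015Q.
New quantity: 110 − 0.04Q = 3.9 + 0.015Q → Q' = 1929.0909.
Overproduction ΔQ = 1929.0909 − 1447.2727 = 481.8182; wedge = subsidy = 26.5.
DWL = ½ × 481.8182 × 26.5 = 6384.09.

6384.09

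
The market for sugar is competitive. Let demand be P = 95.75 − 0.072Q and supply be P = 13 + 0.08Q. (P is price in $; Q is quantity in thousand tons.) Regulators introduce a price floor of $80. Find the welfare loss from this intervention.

$8060.03 thousand

Competitive equilibrium: 95.75 − 0.072Q = 13 + 0.08Q → Q* = 544.4079, P* = 56.5526.
At the floor P = 80, quantity demanded = (95.75 − 80)/0.072 = 218.75.
Sellers' marginal cost at Q' = 218.75: 13 + 0.08·218.75 = 30.5.
ΔQ = 544.4079 − 218.75 = 325.6579; wedge = 80 − 30.5 = 49.5.
The triangle = ½ × 325.6579 × 49.5 = $8060.03 thousand.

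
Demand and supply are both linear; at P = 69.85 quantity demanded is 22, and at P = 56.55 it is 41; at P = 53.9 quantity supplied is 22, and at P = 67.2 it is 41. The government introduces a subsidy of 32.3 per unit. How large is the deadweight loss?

Demand slope = (56.55 − 69.85)/(41 − 22) = −0.7, so P = 85.25 − 0.7Q.
Supply slope = (67.2 − 53.9)/(41 − 22) = 0.7, so P = 38.5 + 0.7Q.
Competitive equilibrium: 85.25 − 0.7Q = 38.5 + 0.7Q → Q* = 33.3929, P* = 61.875.
The subsidy lowers effective supply by 32.3: P = 6.2 + 0.7Q.
New quantity: 85.25 − 0.7Q = 6.2 + 0.7Q → Q' = 56.4643.
Overproduction ΔQ = 56.4643 − 33.3929 = 23.0714; wedge = subsidy = 32.3.
DWL = ½ × 23.0714 × 32.3 = 372.60.

372.60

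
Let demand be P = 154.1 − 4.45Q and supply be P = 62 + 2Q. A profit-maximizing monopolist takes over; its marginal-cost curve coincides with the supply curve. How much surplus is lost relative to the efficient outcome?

109.60

Competitive equilibrium: 154.1 − 4.45Q = 62 + 2Q → Q* = 14.2791, P* = 90.5581.
Marginal revenue: MR = 154.1 − 8.9Q. Set MR = MC: 154.1 − 8.9Q = 62 + 2Q → Q_m = 8.4495.
Price P_m = 154.1 − 4.45·8.4495 = 116.4997; MC(Q_m) = 62 + 2·8.4495 = 78.899.
Competitive Q* = 14.2791, so ΔQ = 5.8296; wedge = 116.4997 − 78.899 = 37.6007.
Welfare loss = ½ × 5.8296 × 37.6007 = 109.60.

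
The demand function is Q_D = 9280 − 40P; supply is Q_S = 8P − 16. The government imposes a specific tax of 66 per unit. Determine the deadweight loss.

In inverse form: demand P = 232 − 0.025Q, supply P = 2 + 0.125Q.
Competitive equilibrium: 232 − 0.025Q = 2 + 0.125Q → Q* = 1533.3333, P* = 193.6667.
With the tax, the buyer price exceeds the seller price by 66: (232 − 0.025Q) − (2 + 0.125Q) = 66 → Q' = 1093.3333.
ΔQ = 1533.3333 − 1093.3333 = 440; the wedge equals the tax, 66.
DWL = ½ × 440 × 66 = 14520.

14520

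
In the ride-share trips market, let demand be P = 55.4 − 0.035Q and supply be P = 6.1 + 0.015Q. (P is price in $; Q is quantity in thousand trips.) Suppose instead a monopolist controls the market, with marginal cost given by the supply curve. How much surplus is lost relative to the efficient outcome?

Competitive equilibrium: 55.4 − 0.035Q = 6.1 + 0.015Q → Q* = 986, P* = 20.89.
Marginal revenue: MR = 55.4 − 0.07Q. Set MR = MC: 55.4 − 0.07Q = 6.1 + 0.015Q → Q_m = 580.
Price P_m = 55.4 − 0.035·580 = 35.1; MC(Q_m) = 6.1 + 0.015·580 = 14.8.
Competitive Q* = 986, so ΔQ = 406; wedge = 35.1 − 14.8 = 20.3.
DWL = ½ × 406 × 20.3 = $4120.90 thousand.

$4120.90 thousand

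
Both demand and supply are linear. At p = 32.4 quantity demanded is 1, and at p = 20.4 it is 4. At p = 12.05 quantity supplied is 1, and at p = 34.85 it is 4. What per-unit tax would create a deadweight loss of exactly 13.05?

17.4

Demand slope = (20.4 − 32.4)/(4 − 1) = −4, so p = 36.4 − 4q.
Supply slope = (34.85 − 12.05)/(4 − 1) = 7.6, so p = 4.45 + 7.6q.
Competitive equilibrium: 36.4 − 4q = 4.45 + 7.6q → q* = 2.7543, p* = 25.3828.
A tax t gives Δq = t/11.6 and wedge t, so DWL = t²/23.2.
t²/23.2 = 13.05 → t² = 302.76 → t = 17.4.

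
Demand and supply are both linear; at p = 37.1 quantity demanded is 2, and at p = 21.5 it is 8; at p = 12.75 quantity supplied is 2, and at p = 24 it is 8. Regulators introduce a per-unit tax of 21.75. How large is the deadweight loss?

52.86

Demand slope = (21.5 − 37.1)/(8 − 2) = −2.6, so p = 42.3 − 2.6q.
Supply slope = (24 − 12.75)/(8 − 2) = 1.875, so p = 9 + 1.875q.
Competitive equilibrium: 42.3 − 2.6q = 9 + 1.875q → q* = 7.4413, p* = 22.9525.
With the tax, the buyer price exceeds the seller price by 21.75: (42.3 − 2.6q) − (9 + 1.875q) = 21.75 → q' = 2.581.
Δq = 7.4413 − 2.581 = 4.8603; the wedge equals the tax, 21.75.
Welfare loss = ½ × 4.8603 × 21.75 = 52.86.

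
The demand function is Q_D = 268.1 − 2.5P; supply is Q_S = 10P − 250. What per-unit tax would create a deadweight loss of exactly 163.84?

In inverse form: demand P = 107.24 − 0.4Q, supply P = 25 + 0.1Q.
Competitive equilibrium: 107.24 − 0.4Q = 25 + 0.1Q → Q* = 164.48, P* = 41.448.
A tax t gives ΔQ = t/0.5 and wedge t, so DWL = t²/1.
t²/1 = 163.84 → t² = 163.84 → t = 12.8.

12.8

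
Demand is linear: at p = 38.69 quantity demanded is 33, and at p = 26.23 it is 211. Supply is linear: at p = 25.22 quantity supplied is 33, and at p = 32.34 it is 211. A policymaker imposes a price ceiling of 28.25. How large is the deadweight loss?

119.97

Demand slope = (26.23 − 38.69)/(211 − 33) = −0.07, so p = 41 − 0.07q.
Supply slope = (32.34 − 25.22)/(211 − 33) = 0.04, so p = 23.9 + 0.04q.
Competitive equilibrium: 41 − 0.07q = 23.9 + 0.04q → q* = 155.4545, p* = 30.1182.
At the ceiling p = 28.25, quantity supplied = (28.25 − 23.9)/0.04 = 108.75.
Willingness to pay at q' = 108.75: 41 − 0.07·108.75 = 33.3875.
Δq = 155.4545 − 108.75 = 46.7045; wedge = 33.3875 − 28.25 = 5.1375.
Deadweight loss = ½ × 46.7045 × 5.1375 = 119.97.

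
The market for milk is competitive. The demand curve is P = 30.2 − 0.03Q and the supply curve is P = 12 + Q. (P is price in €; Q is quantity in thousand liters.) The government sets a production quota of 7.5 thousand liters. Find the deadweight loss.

€53.26 thousand

Competitive equilibrium: 30.2 − 0.03Q = 12 + Q → Q* = 17.6699, P* = 29.6699.
At Q = 7.5: demand price = 30.2 − 0.03·7.5 = 29.975; supply price = 12 + 1·7.5 = 19.5.
ΔQ = 17.6699 − 7.5 = 10.1699; wedge = 29.975 − 19.5 = 10.475.
The triangle = ½ × 10.1699 × 10.475 = €53.26 thousand.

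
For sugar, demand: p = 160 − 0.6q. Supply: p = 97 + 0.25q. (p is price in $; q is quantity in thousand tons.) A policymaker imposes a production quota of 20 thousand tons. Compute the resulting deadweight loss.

Competitive equilibrium: 160 − 0.6q = 97 + 0.25q → q* = 74.11765, p* = 115.52941.
At q = 20: demand price = 160 − 0.6·20 = 148; supply price = 97 + 0.25·20 = 102.
Δq = 74.11765 − 20 = 54.11765; wedge = 148 − 102 = 46.
DWL = ½ × 54.11765 × 46 = $1244.71 thousand.

$1244.71 thousand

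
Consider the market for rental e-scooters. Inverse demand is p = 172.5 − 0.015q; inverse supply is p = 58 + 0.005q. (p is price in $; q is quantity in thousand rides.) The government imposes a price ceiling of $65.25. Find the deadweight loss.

$182756.25 thousand

Competitive equilibrium: 172.5 − 0.015q = 58 + 0.005q → q* = 5725, p* = 86.625.
At the ceiling p = 65.25, quantity supplied = (65.25 − 58)/0.005 = 1450.
Willingness to pay at q' = 1450: 172.5 − 0.015·1450 = 150.75.
Δq = 5725 − 1450 = 4275; wedge = 150.75 − 65.25 = 85.5.
Welfare loss = ½ × 4275 × 85.5 = $182756.25 thousand.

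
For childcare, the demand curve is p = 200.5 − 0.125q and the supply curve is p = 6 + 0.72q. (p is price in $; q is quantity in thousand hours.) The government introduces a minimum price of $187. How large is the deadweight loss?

Competitive equilibrium: 200.5 − 0.125q = 6 + 0.72q → q* = 230.1775, p* = 171.7278.
At the floor p = 187, quantity demanded = (200.5 − 187)/0.125 = 108.
Sellers' marginal cost at q' = 108: 6 + 0.72·108 = 83.76.
Δq = 230.1775 − 108 = 122.1775; wedge = 187 − 83.76 = 103.24.
DWL = ½ × 122.1775 × 103.24 = $6306.80 thousand.

$6306.80 thousand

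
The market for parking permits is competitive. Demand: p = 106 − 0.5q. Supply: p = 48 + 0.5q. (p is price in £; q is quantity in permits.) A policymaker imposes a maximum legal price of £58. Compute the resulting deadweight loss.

£722

Competitive equilibrium: 106 − 0.5q = 48 + 0.5q → q* = 58, p* = 77.
At the ceiling p = 58, quantity supplied = (58 − 48)/0.5 = 20.
Willingness to pay at q' = 20: 106 − 0.5·20 = 96.
Δq = 58 − 20 = 38; wedge = 96 − 58 = 38.
Deadweight loss = ½ × 38 × 38 = £722.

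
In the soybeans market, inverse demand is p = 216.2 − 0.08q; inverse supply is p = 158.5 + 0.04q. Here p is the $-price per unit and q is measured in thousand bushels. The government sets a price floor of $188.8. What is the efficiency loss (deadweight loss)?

$1148.17 thousand

Competitive equilibrium: 216.2 − 0.08q = 158.5 + 0.04q → q* = 480.8333, p* = 177.7333.
At the floor p = 188.8, quantity demanded = (216.2 − 188.8)/0.08 = 342.5.
Sellers' marginal cost at q' = 342.5: 158.5 + 0.04·342.5 = 172.2.
Δq = 480.8333 − 342.5 = 138.3333; wedge = 188.8 − 172.2 = 16.6.
The triangle = ½ × 138.3333 × 16.6 = $1148.17 thousand.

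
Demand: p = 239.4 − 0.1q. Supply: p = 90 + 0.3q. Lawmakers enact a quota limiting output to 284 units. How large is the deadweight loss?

Competitive equilibrium: 239.4 − 0.1q = 90 + 0.3q → q* = 373.5, p* = 202.05.
At q = 284: demand price = 239.4 − 0.1·284 = 211; supply price = 90 + 0.3·284 = 175.2.
Δq = 373.5 − 284 = 89.5; wedge = 211 − 175.2 = 35.8.
Welfare loss = ½ × 89.5 × 35.8 = 1602.05.

1602.05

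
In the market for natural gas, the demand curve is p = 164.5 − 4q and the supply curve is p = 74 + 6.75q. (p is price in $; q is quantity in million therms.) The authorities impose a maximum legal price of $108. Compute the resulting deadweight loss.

$61.46 million

Competitive equilibrium: 164.5 − 4q = 74 + 6.75q → q* = 8.4186, p* = 130.8256.
At the ceiling p = 108, quantity supplied = (108 − 74)/6.75 = 5.037.
Willingness to pay at q' = 5.037: 164.5 − 4·5.037 = 144.352.
Δq = 8.4186 − 5.037 = 3.3816; wedge = 144.352 − 108 = 36.352.
The triangle = ½ × 3.3816 × 36.352 = $61.46 million.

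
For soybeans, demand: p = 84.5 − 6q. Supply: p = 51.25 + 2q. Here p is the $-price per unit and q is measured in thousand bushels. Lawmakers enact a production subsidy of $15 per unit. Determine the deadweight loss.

Competitive equilibrium: 84.5 − 6q = 51.25 + 2q → q* = 4.1563, p* = 59.5625.
The subsidy lowers effective supply by 15: p = 36.25 + 2q.
New quantity: 84.5 − 6q = 36.25 + 2q → q' = 6.0313.
Overproduction Δq = 6.0313 − 4.1563 = 1.875; wedge = subsidy = 15.
DWL = ½ × 1.875 × 15 = $14.06 thousand.

$14.06 thousand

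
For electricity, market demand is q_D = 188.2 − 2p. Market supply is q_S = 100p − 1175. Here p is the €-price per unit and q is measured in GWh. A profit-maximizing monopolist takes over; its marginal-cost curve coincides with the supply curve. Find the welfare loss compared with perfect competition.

In inverse form: demand p = 94.1 − 0.5q, supply p = 11.75 + 0.01q.
Competitive equilibrium: 94.1 − 0.5q = 11.75 + 0.01q → q* = 161.4706, p* = 13.3647.
Marginal revenue: MR = 94.1 − q. Set MR = MC: 94.1 − q = 11.75 + 0.01q → q_m = 81.5347.
Price p_m = 94.1 − 0.5·81.5347 = 53.3327; MC(q_m) = 11.75 + 0.01·81.5347 = 12.5653.
Competitive q* = 161.4706, so Δq = 79.9359; wedge = 53.3327 − 12.5653 = 40.7674.
Welfare loss = ½ × 79.9359 × 40.7674 = €1629.39.

€1629.39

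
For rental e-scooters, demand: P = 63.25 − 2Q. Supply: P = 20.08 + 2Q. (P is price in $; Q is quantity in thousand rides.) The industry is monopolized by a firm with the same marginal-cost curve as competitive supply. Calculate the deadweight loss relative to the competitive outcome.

Competitive equilibrium: 63.25 − 2Q = 20.08 + 2Q → Q* = 10.7925, P* = 41.665.
Marginal revenue: MR = 63.25 − 4Q. Set MR = MC: 63.25 − 4Q = 20.08 + 2Q → Q_m = 7.195.
Price P_m = 63.25 − 2·7.195 = 48.86; MC(Q_m) = 20.08 + 2·7.195 = 34.47.
Competitive Q* = 10.7925, so ΔQ = 3.5975; wedge = 48.86 − 34.47 = 14.39.
Welfare loss = ½ × 3.5975 × 14.39 = $25.88 thousand.

$25.88 thousand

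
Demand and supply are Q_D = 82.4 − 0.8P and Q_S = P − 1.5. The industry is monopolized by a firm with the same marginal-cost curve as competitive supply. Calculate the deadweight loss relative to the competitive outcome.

292.01

In inverse form: demand P = 103 − 1.25Q, supply P = 1.5 + Q.
Competitive equilibrium: 103 − 1.25Q = 1.5 + Q → Q* = 45.1111, P* = 46.6111.
Marginal revenue: MR = 103 − 2.5Q. Set MR = MC: 103 − 2.5Q = 1.5 + Q → Q_m = 29.
Price P_m = 103 − 1.25·29 = 66.75; MC(Q_m) = 1.5 + 1·29 = 30.5.
Competitive Q* = 45.1111, so ΔQ = 16.1111; wedge = 66.75 − 30.5 = 36.25.
Deadweight loss = ½ × 16.1111 × 36.25 = 292.01.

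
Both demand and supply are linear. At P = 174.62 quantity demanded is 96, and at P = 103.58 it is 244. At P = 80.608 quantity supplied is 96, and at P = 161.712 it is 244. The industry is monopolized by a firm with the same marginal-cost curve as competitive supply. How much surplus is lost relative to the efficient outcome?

1829.87

Demand slope = (103.58 − 174.62)/(244 − 96) = −0.48, so P = 220.7 − 0.48Q.
Supply slope = (161.712 − 80.608)/(244 − 96) = 0.548, so P = 28 + 0.548Q.
Competitive equilibrium: 220.7 − 0.48Q = 28 + 0.548Q → Q* = 187.45136, P* = 130.72335.
Marginal revenue: MR = 220.7 − 0.96Q. Set MR = MC: 220.7 − 0.96Q = 28 + 0.548Q → Q_m = 127.78515.
Price P_m = 220.7 − 0.48·127.78515 = 159.36313; MC(Q_m) = 28 + 0.548·127.78515 = 98.02626.
Competitive Q* = 187.45136, so ΔQ = 59.66621; wedge = 159.36313 − 98.02626 = 61.33687.
DWL = ½ × 59.66621 × 61.33687 = 1829.87.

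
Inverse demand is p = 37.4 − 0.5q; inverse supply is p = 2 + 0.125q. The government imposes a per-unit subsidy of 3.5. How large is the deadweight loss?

9.80

Competitive equilibrium: 37.4 − 0.5q = 2 + 0.125q → q* = 56.64, p* = 9.08.
The subsidy lowers effective supply by 3.5: p = 0.125q − 1.5.
New quantity: 37.4 − 0.5q = 0.125q − 1.5 → q' = 62.24.
Overproduction Δq = 62.24 − 56.64 = 5.6; wedge = subsidy = 3.5.
The triangle = ½ × 5.6 × 3.5 = 9.80.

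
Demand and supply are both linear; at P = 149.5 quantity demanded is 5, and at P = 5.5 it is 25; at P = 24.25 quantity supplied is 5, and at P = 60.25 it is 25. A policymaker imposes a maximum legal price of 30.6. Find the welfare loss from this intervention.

Demand slope = (5.5 − 149.5)/(25 − 5) = −7.2, so P = 185.5 − 7.2Q.
Supply slope = (60.25 − 24.25)/(25 − 5) = 1.8, so P = 15.25 + 1.8Q.
Competitive equilibrium: 185.5 − 7.2Q = 15.25 + 1.8Q → Q* = 18.9167, P* = 49.3.
At the ceiling P = 30.6, quantity supplied = (30.6 − 15.25)/1.8 = 8.5278.
Willingness to pay at Q' = 8.5278: 185.5 − 7.2·8.5278 = 124.0998.
ΔQ = 18.9167 − 8.5278 = 10.3889; wedge = 124.0998 − 30.6 = 93.4998.
Deadweight loss = ½ × 10.3889 × 93.4998 = 485.68.

485.68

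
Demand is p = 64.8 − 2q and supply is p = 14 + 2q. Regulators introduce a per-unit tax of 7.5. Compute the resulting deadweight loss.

7.03

Competitive equilibrium: 64.8 − 2q = 14 + 2q → q* = 12.7, p* = 39.4.
With the tax, the buyer price exceeds the seller price by 7.5: (64.8 − 2q) − (14 + 2q) = 7.5 → q' = 10.825.
Δq = 12.7 − 10.825 = 1.875; the wedge equals the tax, 7.5.
Deadweight loss = ½ × 1.875 × 7.5 = 7.03.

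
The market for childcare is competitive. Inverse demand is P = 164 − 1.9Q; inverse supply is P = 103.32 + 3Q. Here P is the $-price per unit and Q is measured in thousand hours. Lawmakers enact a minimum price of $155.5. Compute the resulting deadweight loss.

$153.29 thousand

Competitive equilibrium: 164 − 1.9Q = 103.32 + 3Q → Q* = 12.3837, P* = 140.471.
At the floor P = 155.5, quantity demanded = (164 − 155.5)/1.9 = 4.4737.
Sellers' marginal cost at Q' = 4.4737: 103.32 + 3·4.4737 = 116.7411.
ΔQ = 12.3837 − 4.4737 = 7.91; wedge = 155.5 − 116.7411 = 38.7589.
The triangle = ½ × 7.91 × 38.7589 = $153.29 thousand.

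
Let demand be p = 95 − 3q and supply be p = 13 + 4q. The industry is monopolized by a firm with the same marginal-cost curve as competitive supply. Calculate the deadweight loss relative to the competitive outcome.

Competitive equilibrium: 95 − 3q = 13 + 4q → q* = 11.7143, p* = 59.8571.
Marginal revenue: MR = 95 − 6q. Set MR = MC: 95 − 6q = 13 + 4q → q_m = 8.2.
Price p_m = 95 − 3·8.2 = 70.4; MC(q_m) = 13 + 4·8.2 = 45.8.
Competitive q* = 11.7143, so Δq = 3.5143; wedge = 70.4 − 45.8 = 24.6.
Welfare loss = ½ × 3.5143 × 24.6 = 43.23.

43.23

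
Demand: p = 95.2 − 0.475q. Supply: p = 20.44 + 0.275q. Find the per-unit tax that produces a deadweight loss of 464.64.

26.4

Competitive equilibrium: 95.2 − 0.475q = 20.44 + 0.275q → q* = 99.68, p* = 47.852.
A tax t gives Δq = t/0.75 and wedge t, so DWL = t²/1.5.
t²/1.5 = 464.64 → t² = 696.96 → t = 26.4.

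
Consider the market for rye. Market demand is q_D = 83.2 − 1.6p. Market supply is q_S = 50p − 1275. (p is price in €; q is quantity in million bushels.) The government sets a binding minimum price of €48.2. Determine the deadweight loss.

In inverse form: demand p = 52 − 0.625q, supply p = 25.5 + 0.02q.
Competitive equilibrium: 52 − 0.625q = 25.5 + 0.02q → q* = 41.0853, p* = 26.3217.
At the floor p = 48.2, quantity demanded = (52 − 48.2)/0.625 = 6.08.
Sellers' marginal cost at q' = 6.08: 25.5 + 0.02·6.08 = 25.6216.
Δq = 41.0853 − 6.08 = 35.0053; wedge = 48.2 − 25.6216 = 22.5784.
Deadweight loss = ½ × 35.0053 × 22.5784 = €395.18 million.

€395.18 million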